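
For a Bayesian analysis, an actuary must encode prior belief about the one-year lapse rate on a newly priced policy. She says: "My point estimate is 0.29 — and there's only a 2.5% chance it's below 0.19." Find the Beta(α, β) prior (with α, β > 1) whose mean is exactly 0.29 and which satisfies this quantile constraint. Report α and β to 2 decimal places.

With mean 0.29 fixed, write α = 0.29s, β = 0.71s where s = α+β.
Need P(θ < 0.19) = 0.025 under Beta(0.29s, 0.71s). Normal approximation: (q−m)/√(m(1−m)/s) ≈ z_{0.025} = -1.96, so s ≈ 0.29·0.71·(-1.96)²/(0.19−0.29)² = 79.1.
At s = 79.1: P(θ<0.19) ≈ 0.018. Adjusting to match 0.025 gives s ≈ 69.13.
So α = 0.29·69.13 ≈ 20.05, β = 0.71·69.13 ≈ 49.08.

α ≈ 20.05, β ≈ 49.08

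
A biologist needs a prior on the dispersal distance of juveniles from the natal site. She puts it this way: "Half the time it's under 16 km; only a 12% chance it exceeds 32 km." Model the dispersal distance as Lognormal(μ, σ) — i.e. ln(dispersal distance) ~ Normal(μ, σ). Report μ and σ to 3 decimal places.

μ ≈ 2.773, σ ≈ 0.590

If T ~ Lognormal(μ,σ) then ln T ~ Normal(μ,σ), so the p-quantile of ln T is μ + z_p·σ.
ln(16) = 2.773 and ln(32) = 3.466; z_{0.5} = 0, z_{0.88} = 1.175.
σ = (3.466 − 2.773)/(1.175 − (0)) = 0.590.
μ = 2.773 − (0)·0.590 = 2.773.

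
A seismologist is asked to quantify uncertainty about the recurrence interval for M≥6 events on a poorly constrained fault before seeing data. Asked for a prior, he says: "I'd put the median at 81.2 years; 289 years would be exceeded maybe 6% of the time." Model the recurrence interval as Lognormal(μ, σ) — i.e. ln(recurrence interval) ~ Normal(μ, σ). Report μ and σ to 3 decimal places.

If T ~ Lognormal(μ,σ) then ln T ~ Normal(μ,σ), so the p-quantile of ln T is μ + z_p·σ.
ln(81.2) = 4.397 and ln(289) = 5.666; z_{0.5} = 0, z_{0.94} = 1.555.
σ = (5.666 − 4.397)/(1.555 − (0)) = 0.817.
μ = 4.397 − (0)·0.817 = 4.397.

μ ≈ 4.397, σ ≈ 0.817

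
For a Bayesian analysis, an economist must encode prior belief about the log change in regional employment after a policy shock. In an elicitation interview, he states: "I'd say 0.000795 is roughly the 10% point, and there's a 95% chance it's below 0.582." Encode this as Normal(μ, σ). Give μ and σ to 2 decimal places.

The p-quantile of Normal(μ,σ) is μ + z_p·σ, with z_{0.1} = -1.282 and z_{0.95} = 1.645.
Eliminate σ: μ = (z₂·x₁ − z₁·x₂)/(z₂ − z₁) = (1.645·0.000795 − (-1.282)·0.582)/2.926 = 0.26.
Then σ = (x₂ − x₁)/(z₂ − z₁) = (0.582 − 0.000795)/2.926 = 0.20.

μ = 0.26, σ = 0.20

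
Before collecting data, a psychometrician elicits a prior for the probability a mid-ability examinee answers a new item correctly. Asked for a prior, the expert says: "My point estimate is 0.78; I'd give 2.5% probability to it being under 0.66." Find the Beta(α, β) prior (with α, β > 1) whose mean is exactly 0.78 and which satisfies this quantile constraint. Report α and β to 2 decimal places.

α ≈ 41.14, β ≈ 11.60

With mean 0.78 fixed, write α = 0.78s, β = 0.22s where s = α+β.
Need P(θ < 0.66) = 0.025 under Beta(0.78s, 0.22s). Normal approximation: (q−m)/√(m(1−m)/s) ≈ z_{0.025} = -1.96, so s ≈ 0.78·0.22·(-1.96)²/(0.66−0.78)² = 45.8.
At s = 45.8: P(θ<0.66) ≈ 0.033. Adjusting to match 0.025 gives s ≈ 52.75.
So α = 0.78·52.75 ≈ 41.14, β = 0.22·52.75 ≈ 11.60.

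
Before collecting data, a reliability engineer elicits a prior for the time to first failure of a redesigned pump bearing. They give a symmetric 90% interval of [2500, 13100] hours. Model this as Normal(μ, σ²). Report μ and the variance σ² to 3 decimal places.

A symmetric 90% interval runs μ ± z·σ with z = 1.645.
Half-width = 5300, so σ = 5300/1.645 = 3222.1712 and σ² = 10382387.301.
μ is the interval midpoint, 7800.000.

μ = 7800.000, σ² = 10382387.301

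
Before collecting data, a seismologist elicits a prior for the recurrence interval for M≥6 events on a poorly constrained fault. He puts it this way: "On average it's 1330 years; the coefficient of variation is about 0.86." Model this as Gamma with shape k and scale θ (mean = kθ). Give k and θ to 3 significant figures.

k ≈ 1.35, θ ≈ 984

For Gamma(k, scale θ): mean = kθ, variance = kθ², so CV = 1/√k.
CV = 0.86, hence k = 1/CV² = 1.35.
Then θ = mean/k = 1330/1.35 = 984.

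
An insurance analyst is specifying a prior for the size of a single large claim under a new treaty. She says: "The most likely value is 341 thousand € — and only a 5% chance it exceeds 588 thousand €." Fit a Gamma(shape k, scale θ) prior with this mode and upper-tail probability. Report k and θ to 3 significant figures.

k ≈ 10.4, θ ≈ 36.3

Gamma(k,θ) with k>1 has mode (k−1)θ, so θ = 341/(k−1).
Need P(X < 588) = 0.95 with θ tied to k this way. Start at k = 2, θ = 341: P(X<588) ≈ 0.514.
Too low — raise k to concentrate. Iterating converges to k ≈ 10.4.
Then θ = 341/(10.4−1) ≈ 36.3.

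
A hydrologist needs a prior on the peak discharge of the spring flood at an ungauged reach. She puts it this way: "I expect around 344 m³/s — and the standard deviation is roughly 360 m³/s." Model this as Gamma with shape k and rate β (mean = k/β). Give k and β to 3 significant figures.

For Gamma(k, rate β): mean = k/β, variance = k/β², so CV = 1/√k.
CV = SD/mean = 360/344 = 1.047, hence k = 1/CV² = 0.913.
Then β = k/mean = 0.913/344 = 0.00265.

k ≈ 0.913, β ≈ 0.00265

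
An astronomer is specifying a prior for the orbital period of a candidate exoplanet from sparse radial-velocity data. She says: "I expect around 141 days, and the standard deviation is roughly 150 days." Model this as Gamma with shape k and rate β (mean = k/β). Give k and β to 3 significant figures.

For Gamma(k, rate β): mean = k/β, variance = k/β², so CV = 1/√k.
CV = SD/mean = 150/141 = 1.064, hence k = 1/CV² = 0.884.
Then β = k/mean = 0.884/141 = 0.00627.

k ≈ 0.884, β ≈ 0.00627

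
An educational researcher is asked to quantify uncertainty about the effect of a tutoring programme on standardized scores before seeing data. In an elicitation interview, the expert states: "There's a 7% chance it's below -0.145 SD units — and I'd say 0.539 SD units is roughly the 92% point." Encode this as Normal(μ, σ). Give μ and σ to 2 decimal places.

μ = 0.21, σ = 0.24

The p-quantile of Normal(μ,σ) is μ + z_p·σ, with z_{0.07} = -1.476 and z_{0.92} = 1.405.
Eliminate σ: μ = (z₂·x₁ − z₁·x₂)/(z₂ − z₁) = (1.405·-0.145 − (-1.476)·0.539)/2.881 = 0.21.
Then σ = (x₂ − x₁)/(z₂ − z₁) = (0.539 − -0.145)/2.881 = 0.24.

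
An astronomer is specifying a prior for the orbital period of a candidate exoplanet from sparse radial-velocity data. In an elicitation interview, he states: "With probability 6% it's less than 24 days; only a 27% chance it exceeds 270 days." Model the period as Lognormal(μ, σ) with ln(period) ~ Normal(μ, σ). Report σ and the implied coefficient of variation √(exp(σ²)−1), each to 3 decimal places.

If T ~ Lognormal(μ,σ) then ln T ~ Normal(μ,σ), so the p-quantile of ln T is μ + z_p·σ.
ln(24) = 3.178 and ln(270) = 5.598; z_{0.06} = -1.555, z_{0.73} = 0.6128.
σ = (5.598 − 3.178)/(0.6128 − (-1.555)) = 1.117.
μ = 3.178 − (-1.555)·1.117 = 4.914.
CV = √(exp(σ²)−1) = √(exp(1.2468)−1) = 1.575.

σ ≈ 1.117, CV ≈ 1.575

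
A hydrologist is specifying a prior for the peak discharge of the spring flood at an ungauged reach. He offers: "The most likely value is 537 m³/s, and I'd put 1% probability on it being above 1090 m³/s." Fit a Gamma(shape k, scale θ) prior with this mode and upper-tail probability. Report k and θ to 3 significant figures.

k ≈ 10.8, θ ≈ 54.9

Gamma(k,θ) with k>1 has mode (k−1)θ, so θ = 537/(k−1).
Need P(X < 1090) = 0.99 with θ tied to k this way. Start at k = 2, θ = 537: P(X<1090) ≈ 0.602.
Too low — raise k to concentrate. Iterating converges to k ≈ 10.8.
Then θ = 537/(10.8−1) ≈ 54.9.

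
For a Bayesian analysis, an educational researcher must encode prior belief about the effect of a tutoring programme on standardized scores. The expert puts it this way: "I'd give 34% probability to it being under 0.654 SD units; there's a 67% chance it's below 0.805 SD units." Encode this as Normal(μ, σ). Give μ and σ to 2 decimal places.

The p-quantile of Normal(μ,σ) is μ + z_p·σ, with z_{0.34} = -0.4125 and z_{0.67} = 0.4399.
Eliminate σ: μ = (z₂·x₁ − z₁·x₂)/(z₂ − z₁) = (0.4399·0.654 − (-0.4125)·0.805)/0.8524 = 0.73.
Then σ = (x₂ − x₁)/(z₂ − z₁) = (0.805 − 0.654)/0.8524 = 0.18.

μ = 0.73, σ = 0.18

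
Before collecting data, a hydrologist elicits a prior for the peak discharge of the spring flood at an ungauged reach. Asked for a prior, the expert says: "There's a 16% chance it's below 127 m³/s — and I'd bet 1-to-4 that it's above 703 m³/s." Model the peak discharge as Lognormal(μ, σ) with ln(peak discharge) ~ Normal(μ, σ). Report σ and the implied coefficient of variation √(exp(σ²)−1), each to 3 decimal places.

σ ≈ 0.932, CV ≈ 1.176

If T ~ Lognormal(μ,σ) then ln T ~ Normal(μ,σ), so the p-quantile of ln T is μ + z_p·σ.
ln(127) = 4.844 and ln(703) = 6.555; z_{0.16} = -0.9945, z_{0.8} = 0.8416.
σ = (6.555 − 4.844)/(0.8416 − (-0.9945)) = 0.932.
μ = 4.844 − (-0.9945)·0.932 = 5.771.
CV = √(exp(σ²)−1) = √(exp(0.8686)−1) = 1.176.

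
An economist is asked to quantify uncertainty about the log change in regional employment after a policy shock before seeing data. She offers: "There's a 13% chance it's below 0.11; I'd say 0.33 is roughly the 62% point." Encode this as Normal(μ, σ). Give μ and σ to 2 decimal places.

The p-quantile of Normal(μ,σ) is μ + z_p·σ, with z_{0.13} = -1.126 and z_{0.62} = 0.3055.
Eliminate σ: μ = (z₂·x₁ − z₁·x₂)/(z₂ − z₁) = (0.3055·0.11 − (-1.126)·0.33)/1.432 = 0.28.
Then σ = (x₂ − x₁)/(z₂ − z₁) = (0.33 − 0.11)/1.432 = 0.15.

μ = 0.28, σ = 0.15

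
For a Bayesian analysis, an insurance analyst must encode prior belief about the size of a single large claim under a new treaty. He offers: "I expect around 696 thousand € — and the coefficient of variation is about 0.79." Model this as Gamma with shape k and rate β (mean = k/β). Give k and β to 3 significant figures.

k ≈ 1.6, β ≈ 0.0023

For Gamma(k, rate β): mean = k/β, variance = k/β², so CV = 1/√k.
CV = 0.79, hence k = 1/CV² = 1.6.
Then β = k/mean = 1.6/696 = 0.0023.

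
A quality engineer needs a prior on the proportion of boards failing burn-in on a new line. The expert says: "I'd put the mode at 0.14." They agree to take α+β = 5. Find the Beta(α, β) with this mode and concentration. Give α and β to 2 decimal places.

For α,β > 1 the Beta mode is (α−1)/(α+β−2). With α+β = 5, the mode is (α−1)/3.
Set (α−1)/3 = 0.14 → α = 1 + 0.14·3 = 1.42.
β = 5 − α = 3.58.

α = 1.42, β = 3.58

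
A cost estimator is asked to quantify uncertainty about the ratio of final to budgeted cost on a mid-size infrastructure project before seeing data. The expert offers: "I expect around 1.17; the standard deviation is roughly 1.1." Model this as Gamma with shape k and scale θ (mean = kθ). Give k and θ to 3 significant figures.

For Gamma(k, scale θ): mean = kθ, variance = kθ², so CV = 1/√k.
CV = SD/mean = 1.1/1.17 = 0.9402, hence k = 1/CV² = 1.13.
Then θ = mean/k = 1.17/1.13 = 1.03.

k ≈ 1.13, θ ≈ 1.03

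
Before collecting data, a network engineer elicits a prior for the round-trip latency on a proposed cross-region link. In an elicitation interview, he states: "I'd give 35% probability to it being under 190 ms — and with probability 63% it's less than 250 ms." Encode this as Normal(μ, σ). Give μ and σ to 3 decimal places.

For Normal(μ,σ), the p-quantile is μ + z_p·σ. Here z_{0.35} = -0.3853, z_{0.63} = 0.3319.
So 190 = μ − 0.3853σ and 250 = μ + 0.3319σ.
Subtracting: σ = (250 − 190)/(0.3319 − (-0.3853)) = 83.662.
Then μ = 190 − (-0.3853)·83.662 = 222.237.

μ = 222.237, σ = 83.662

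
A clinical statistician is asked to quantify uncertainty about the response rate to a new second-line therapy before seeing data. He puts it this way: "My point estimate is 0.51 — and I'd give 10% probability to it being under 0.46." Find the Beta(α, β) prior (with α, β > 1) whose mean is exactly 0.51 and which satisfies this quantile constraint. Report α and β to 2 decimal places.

α ≈ 83.65, β ≈ 80.37

With mean 0.51 fixed, write α = 0.51s, β = 0.49s where s = α+β.
Need P(θ < 0.46) = 0.1 under Beta(0.51s, 0.49s). Normal approximation: (q−m)/√(m(1−m)/s) ≈ z_{0.1} = -1.28, so s ≈ 0.51·0.49·(-1.28)²/(0.46−0.51)² = 164.2.
At s = 164.2: P(θ<0.46) ≈ 0.100. Adjusting to match 0.1 gives s ≈ 164.02.
So α = 0.51·164.02 ≈ 83.65, β = 0.49·164.02 ≈ 80.37.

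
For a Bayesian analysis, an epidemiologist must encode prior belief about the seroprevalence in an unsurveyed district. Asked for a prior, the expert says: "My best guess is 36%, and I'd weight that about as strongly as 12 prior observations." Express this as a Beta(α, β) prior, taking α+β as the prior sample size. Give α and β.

Under the effective-sample-size interpretation, Beta(α, β) has prior mean α/(α+β) and prior sample size α+β.
So α+β = 12 and α/(α+β) = 0.36, giving α = 0.36·12 = 4.32 and β = 12 − 4.32 = 7.68.

α = 4.32, β = 7.68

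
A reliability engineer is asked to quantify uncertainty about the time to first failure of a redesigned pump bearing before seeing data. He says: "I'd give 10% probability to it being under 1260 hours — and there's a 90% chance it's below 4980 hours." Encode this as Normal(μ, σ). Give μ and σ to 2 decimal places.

μ = 3120.00, σ = 1451.37

For Normal(μ,σ), the p-quantile is μ + z_p·σ. Here z_{0.1} = -1.282, z_{0.9} = 1.282.
So 1260 = μ − 1.282σ and 4980 = μ + 1.282σ.
Subtracting: σ = (4980 − 1260)/(1.282 − (-1.282)) = 1451.37.
Then μ = 1260 − (-1.282)·1451.37 = 3120.00.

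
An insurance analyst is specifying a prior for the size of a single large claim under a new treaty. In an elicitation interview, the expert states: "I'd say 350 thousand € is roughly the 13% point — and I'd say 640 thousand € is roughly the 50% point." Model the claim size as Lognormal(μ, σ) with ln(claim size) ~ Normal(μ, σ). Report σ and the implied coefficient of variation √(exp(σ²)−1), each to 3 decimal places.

If T ~ Lognormal(μ,σ) then ln T ~ Normal(μ,σ), so the p-quantile of ln T is μ + z_p·σ.
ln(350) = 5.858 and ln(640) = 6.461; z_{0.13} = -1.126, z_{0.5} = 0.
σ = (6.461 − 5.858)/(0 − (-1.126)) = 0.536.
μ = 5.858 − (-1.126)·0.536 = 6.461.
CV = √(exp(σ²)−1) = √(exp(0.2871)−1) = 0.577.

σ ≈ 0.536, CV ≈ 0.577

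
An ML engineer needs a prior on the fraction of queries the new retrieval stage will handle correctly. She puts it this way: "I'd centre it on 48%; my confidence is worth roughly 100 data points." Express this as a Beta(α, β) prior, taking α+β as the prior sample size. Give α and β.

α = 48, β = 52

Under the effective-sample-size interpretation, Beta(α, β) has prior mean α/(α+β) and prior sample size α+β.
So α+β = 100 and α/(α+β) = 0.48, giving α = 0.48·100 = 48 and β = 100 − 48 = 52.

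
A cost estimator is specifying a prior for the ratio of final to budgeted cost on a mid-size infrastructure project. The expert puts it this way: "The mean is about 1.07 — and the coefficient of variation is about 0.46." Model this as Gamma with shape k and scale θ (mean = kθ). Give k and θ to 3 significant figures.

For Gamma(k, scale θ): mean = kθ, variance = kθ², so CV = 1/√k.
CV = 0.46, hence k = 1/CV² = 4.73.
Then θ = mean/k = 1.07/4.73 = 0.226.

k ≈ 4.73, θ ≈ 0.226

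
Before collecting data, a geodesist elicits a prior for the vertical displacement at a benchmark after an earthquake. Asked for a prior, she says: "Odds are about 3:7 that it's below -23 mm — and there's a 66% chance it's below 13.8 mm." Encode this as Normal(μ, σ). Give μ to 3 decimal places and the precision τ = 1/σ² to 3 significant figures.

μ = -2.402, τ = 0.000648

The p-quantile of Normal(μ,σ) is μ + z_p·σ, with z_{0.3} = -0.5244 and z_{0.66} = 0.4125.
Eliminate σ: μ = (z₂·x₁ − z₁·x₂)/(z₂ − z₁) = (0.4125·-23 − (-0.5244)·13.8)/0.9369 = -2.402.
Then σ = (x₂ − x₁)/(z₂ − z₁) = (13.8 − -23)/0.9369 = 39.280.
Precision τ = 1/σ² = 1/39.28² = 0.000648.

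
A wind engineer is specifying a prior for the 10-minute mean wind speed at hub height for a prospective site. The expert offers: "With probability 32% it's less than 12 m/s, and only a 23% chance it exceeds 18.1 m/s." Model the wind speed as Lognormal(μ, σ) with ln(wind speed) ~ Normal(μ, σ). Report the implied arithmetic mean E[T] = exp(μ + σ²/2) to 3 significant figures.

If T ~ Lognormal(μ,σ) then ln T ~ Normal(μ,σ), so the p-quantile of ln T is μ + z_p·σ.
ln(12) = 2.485 and ln(18.1) = 2.896; z_{0.32} = -0.4677, z_{0.77} = 0.7388.
σ = (2.896 − 2.485)/(0.7388 − (-0.4677)) = 0.341.
μ = 2.485 − (-0.4677)·0.341 = 2.644.
E[T] = exp(μ + σ²/2) = exp(2.644 + 0.0580) = 14.9 m/s.

E[T] ≈ 14.9 m/s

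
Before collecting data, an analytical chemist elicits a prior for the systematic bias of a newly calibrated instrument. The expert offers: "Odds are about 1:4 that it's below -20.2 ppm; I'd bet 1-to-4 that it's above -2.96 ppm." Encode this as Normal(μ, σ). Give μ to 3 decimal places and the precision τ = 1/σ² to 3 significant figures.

For Normal(μ,σ), the p-quantile is μ + z_p·σ. Here z_{0.2} = -0.8416, z_{0.8} = 0.8416.
So -20.2 = μ − 0.8416σ and -2.96 = μ + 0.8416σ.
Subtracting: σ = (-2.96 − -20.2)/(0.8416 − (-0.8416)) = 10.242.
Then μ = -20.2 − (-0.8416)·10.242 = -11.580.
Precision τ = 1/σ² = 1/10.24² = 0.00953.

μ = -11.580, τ = 0.00953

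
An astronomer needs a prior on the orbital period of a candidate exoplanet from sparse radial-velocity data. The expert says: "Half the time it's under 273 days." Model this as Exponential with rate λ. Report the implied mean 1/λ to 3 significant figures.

Exponential median = ln 2 / λ, so λ = ln 2 / 273.0 = 0.00254.
Mean = 1/λ = 394 days.

mean ≈ 394 days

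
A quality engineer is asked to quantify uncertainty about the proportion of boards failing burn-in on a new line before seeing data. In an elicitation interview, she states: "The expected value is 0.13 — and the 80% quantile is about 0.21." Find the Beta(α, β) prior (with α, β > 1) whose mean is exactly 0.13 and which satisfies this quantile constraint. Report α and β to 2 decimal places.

With mean 0.13 fixed, write α = 0.13s, β = 0.87s where s = α+β.
Need P(θ < 0.21) = 0.8 under Beta(0.13s, 0.87s). Normal approximation: (q−m)/√(m(1−m)/s) ≈ z_{0.8} = 0.842, so s ≈ 0.13·0.87·(0.842)²/(0.21−0.13)² = 12.5.
At s = 12.5: P(θ<0.21) ≈ 0.822. Adjusting to match 0.8 gives s ≈ 8.76.
So α = 0.13·8.76 ≈ 1.14, β = 0.87·8.76 ≈ 7.62.

α ≈ 1.14, β ≈ 7.62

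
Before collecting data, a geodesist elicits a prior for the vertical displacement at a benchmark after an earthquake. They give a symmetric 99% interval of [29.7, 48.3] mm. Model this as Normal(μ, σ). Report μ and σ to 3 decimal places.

A symmetric 99% interval runs μ ± z·σ with z = 2.576.
Half-width = 9.3, so σ = 9.3/2.576 = 3.610.
μ is the interval midpoint, 39.000.

μ = 39.000, σ = 3.610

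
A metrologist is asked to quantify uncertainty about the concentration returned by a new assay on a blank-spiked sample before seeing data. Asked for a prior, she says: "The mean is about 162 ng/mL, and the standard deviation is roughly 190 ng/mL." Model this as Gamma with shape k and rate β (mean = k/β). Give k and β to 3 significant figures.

k ≈ 0.727, β ≈ 0.00449

For Gamma(k, rate β): mean = k/β, variance = k/β², so CV = 1/√k.
CV = SD/mean = 190/162 = 1.173, hence k = 1/CV² = 0.727.
Then β = k/mean = 0.727/162 = 0.00449.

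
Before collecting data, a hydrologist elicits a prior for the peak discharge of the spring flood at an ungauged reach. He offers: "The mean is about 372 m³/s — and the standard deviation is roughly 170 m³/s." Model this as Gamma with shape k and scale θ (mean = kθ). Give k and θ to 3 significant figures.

For Gamma(k, scale θ): mean = kθ, variance = kθ², so CV = 1/√k.
CV = SD/mean = 170/372 = 0.457, hence k = 1/CV² = 4.79.
Then θ = mean/k = 372/4.79 = 77.7.

k ≈ 4.79, θ ≈ 77.7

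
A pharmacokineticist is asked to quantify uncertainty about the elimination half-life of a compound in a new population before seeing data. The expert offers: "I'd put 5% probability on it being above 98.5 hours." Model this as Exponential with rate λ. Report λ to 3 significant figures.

P(T > 98.5) = e^(−λ·98.5) = 0.05, so λ = −ln(0.05)/98.5 = 0.0304.

λ ≈ 0.0304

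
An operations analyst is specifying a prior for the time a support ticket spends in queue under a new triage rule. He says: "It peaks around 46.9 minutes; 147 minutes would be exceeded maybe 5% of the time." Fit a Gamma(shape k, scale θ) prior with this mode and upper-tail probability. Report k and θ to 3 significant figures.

k ≈ 3.02, θ ≈ 23.3

Gamma(k,θ) with k>1 has mode (k−1)θ, so θ = 46.9/(k−1).
Need P(X < 147) = 0.95 with θ tied to k this way. Start at k = 2, θ = 46.9: P(X<147) ≈ 0.820.
Too low — raise k to concentrate. Iterating converges to k ≈ 3.02.
Then θ = 46.9/(3.02−1) ≈ 23.3.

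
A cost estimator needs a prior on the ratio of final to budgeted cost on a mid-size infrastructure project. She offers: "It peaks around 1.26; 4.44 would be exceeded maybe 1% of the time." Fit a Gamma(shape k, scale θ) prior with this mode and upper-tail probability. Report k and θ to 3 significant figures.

k ≈ 3.73, θ ≈ 0.462

Gamma(k,θ) with k>1 has mode (k−1)θ, so θ = 1.26/(k−1).
Need P(X < 4.44) = 0.99 with θ tied to k this way. Start at k = 2, θ = 1.26: P(X<4.44) ≈ 0.867.
Too low — raise k to concentrate. Iterating converges to k ≈ 3.73.
Then θ = 1.26/(3.73−1) ≈ 0.462.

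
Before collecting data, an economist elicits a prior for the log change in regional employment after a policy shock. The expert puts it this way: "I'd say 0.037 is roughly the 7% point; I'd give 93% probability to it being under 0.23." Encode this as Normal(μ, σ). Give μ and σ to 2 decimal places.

μ = 0.13, σ = 0.07

For Normal(μ,σ), the p-quantile is μ + z_p·σ. Here z_{0.07} = -1.476, z_{0.93} = 1.476.
So 0.037 = μ − 1.476σ and 0.23 = μ + 1.476σ.
Subtracting: σ = (0.23 − 0.037)/(1.476 − (-1.476)) = 0.07.
Then μ = 0.037 − (-1.476)·0.07 = 0.13.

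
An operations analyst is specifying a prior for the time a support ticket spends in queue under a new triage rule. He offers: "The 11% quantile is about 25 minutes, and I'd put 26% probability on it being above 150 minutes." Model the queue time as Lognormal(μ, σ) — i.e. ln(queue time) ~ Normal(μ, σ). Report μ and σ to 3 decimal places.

μ ≈ 4.394, σ ≈ 0.958

If T ~ Lognormal(μ,σ) then ln T ~ Normal(μ,σ), so the p-quantile of ln T is μ + z_p·σ.
ln(25) = 3.219 and ln(150) = 5.011; z_{0.11} = -1.227, z_{0.74} = 0.6433.
σ = (5.011 − 3.219)/(0.6433 − (-1.227)) = 0.958.
μ = 3.219 − (-1.227)·0.958 = 4.394.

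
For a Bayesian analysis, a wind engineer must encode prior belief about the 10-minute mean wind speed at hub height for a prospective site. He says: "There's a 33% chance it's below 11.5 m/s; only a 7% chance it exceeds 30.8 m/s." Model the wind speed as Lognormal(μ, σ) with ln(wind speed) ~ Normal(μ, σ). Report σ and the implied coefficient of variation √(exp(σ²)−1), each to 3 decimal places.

σ ≈ 0.514, CV ≈ 0.550

If T ~ Lognormal(μ,σ) then ln T ~ Normal(μ,σ), so the p-quantile of ln T is μ + z_p·σ.
ln(11.5) = 2.442 and ln(30.8) = 3.428; z_{0.33} = -0.4399, z_{0.93} = 1.476.
σ = (3.428 − 2.442)/(1.476 − (-0.4399)) = 0.514.
μ = 2.442 − (-0.4399)·0.514 = 2.669.
CV = √(exp(σ²)−1) = √(exp(0.2645)−1) = 0.550.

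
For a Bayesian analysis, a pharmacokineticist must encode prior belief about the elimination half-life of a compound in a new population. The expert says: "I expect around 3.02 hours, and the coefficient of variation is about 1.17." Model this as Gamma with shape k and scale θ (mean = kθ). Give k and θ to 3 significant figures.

k ≈ 0.731, θ ≈ 4.13

For Gamma(k, scale θ): mean = kθ, variance = kθ², so CV = 1/√k.
CV = 1.17, hence k = 1/CV² = 0.731.
Then θ = mean/k = 3.02/0.731 = 4.13.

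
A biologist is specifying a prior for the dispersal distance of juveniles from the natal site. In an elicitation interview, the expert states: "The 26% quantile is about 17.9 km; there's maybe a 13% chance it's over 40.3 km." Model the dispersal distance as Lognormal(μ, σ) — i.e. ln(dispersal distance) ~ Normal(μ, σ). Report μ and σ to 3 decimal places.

μ ≈ 3.180, σ ≈ 0.459

If T ~ Lognormal(μ,σ) then ln T ~ Normal(μ,σ), so the p-quantile of ln T is μ + z_p·σ.
ln(17.9) = 2.885 and ln(40.3) = 3.696; z_{0.26} = -0.6433, z_{0.87} = 1.126.
σ = (3.696 − 2.885)/(1.126 − (-0.6433)) = 0.459.
μ = 2.885 − (-0.6433)·0.459 = 3.180.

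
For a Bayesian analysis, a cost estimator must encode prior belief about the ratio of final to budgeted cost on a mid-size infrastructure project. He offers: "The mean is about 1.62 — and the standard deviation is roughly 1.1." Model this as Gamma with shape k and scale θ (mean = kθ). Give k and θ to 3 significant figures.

k ≈ 2.17, θ ≈ 0.747

For Gamma(k, scale θ): mean = kθ, variance = kθ², so CV = 1/√k.
CV = SD/mean = 1.1/1.62 = 0.679, hence k = 1/CV² = 2.17.
Then θ = mean/k = 1.62/2.17 = 0.747.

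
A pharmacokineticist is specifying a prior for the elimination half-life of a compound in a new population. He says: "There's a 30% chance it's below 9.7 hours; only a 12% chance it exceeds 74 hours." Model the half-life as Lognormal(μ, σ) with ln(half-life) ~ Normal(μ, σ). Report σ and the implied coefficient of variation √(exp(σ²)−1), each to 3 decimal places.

σ ≈ 1.196, CV ≈ 1.783

If T ~ Lognormal(μ,σ) then ln T ~ Normal(μ,σ), so the p-quantile of ln T is μ + z_p·σ.
ln(9.7) = 2.272 and ln(74) = 4.304; z_{0.3} = -0.5244, z_{0.88} = 1.175.
σ = (4.304 − 2.272)/(1.175 − (-0.5244)) = 1.196.
μ = 2.272 − (-0.5244)·1.196 = 2.899.
CV = √(exp(σ²)−1) = √(exp(1.4297)−1) = 1.783.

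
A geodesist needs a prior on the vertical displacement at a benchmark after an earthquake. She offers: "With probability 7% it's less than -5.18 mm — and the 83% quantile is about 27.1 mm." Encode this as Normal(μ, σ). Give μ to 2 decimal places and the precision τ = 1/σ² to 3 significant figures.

μ = 14.42, τ = 0.00567

For Normal(μ,σ), the p-quantile is μ + z_p·σ. Here z_{0.07} = -1.476, z_{0.83} = 0.9542.
So -5.18 = μ − 1.476σ and 27.1 = μ + 0.9542σ.
Subtracting: σ = (27.1 − -5.18)/(0.9542 − (-1.476)) = 13.28.
Then μ = -5.18 − (-1.476)·13.28 = 14.42.
Precision τ = 1/σ² = 1/13.28² = 0.00567.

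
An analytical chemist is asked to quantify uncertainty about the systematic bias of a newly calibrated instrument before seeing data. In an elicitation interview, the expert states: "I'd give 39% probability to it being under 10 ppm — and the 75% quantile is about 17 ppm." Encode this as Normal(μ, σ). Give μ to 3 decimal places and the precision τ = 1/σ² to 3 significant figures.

For Normal(μ,σ), the p-quantile is μ + z_p·σ. Here z_{0.39} = -0.2793, z_{0.75} = 0.6745.
So 10 = μ − 0.2793σ and 17 = μ + 0.6745σ.
Subtracting: σ = (17 − 10)/(0.6745 − (-0.2793)) = 7.339.
Then μ = 10 − (-0.2793)·7.339 = 12.050.
Precision τ = 1/σ² = 1/7.339² = 0.0186.

μ = 12.050, τ = 0.0186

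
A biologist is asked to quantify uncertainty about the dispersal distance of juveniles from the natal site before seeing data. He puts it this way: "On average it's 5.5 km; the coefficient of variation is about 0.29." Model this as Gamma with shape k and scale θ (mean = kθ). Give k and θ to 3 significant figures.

k ≈ 11.9, θ ≈ 0.463

For Gamma(k, scale θ): mean = kθ, variance = kθ², so CV = 1/√k.
CV = 0.29, hence k = 1/CV² = 11.9.
Then θ = mean/k = 5.5/11.9 = 0.463.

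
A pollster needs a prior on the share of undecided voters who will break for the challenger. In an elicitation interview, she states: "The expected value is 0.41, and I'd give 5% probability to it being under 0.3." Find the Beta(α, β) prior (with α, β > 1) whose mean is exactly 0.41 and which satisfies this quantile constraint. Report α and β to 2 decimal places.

With mean 0.41 fixed, write α = 0.41s, β = 0.59s where s = α+β.
Need P(θ < 0.3) = 0.05 under Beta(0.41s, 0.59s). Normal approximation: (q−m)/√(m(1−m)/s) ≈ z_{0.05} = -1.64, so s ≈ 0.41·0.59·(-1.64)²/(0.3−0.41)² = 54.1.
At s = 54.1: P(θ<0.3) ≈ 0.045. Adjusting to match 0.05 gives s ≈ 51.26.
So α = 0.41·51.26 ≈ 21.02, β = 0.59·51.26 ≈ 30.24.

α ≈ 21.02, β ≈ 30.24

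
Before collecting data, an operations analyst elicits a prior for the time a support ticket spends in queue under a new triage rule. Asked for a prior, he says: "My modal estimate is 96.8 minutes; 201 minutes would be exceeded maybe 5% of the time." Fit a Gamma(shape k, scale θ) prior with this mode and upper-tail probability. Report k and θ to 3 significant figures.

Gamma(k,θ) with k>1 has mode (k−1)θ, so θ = 96.8/(k−1).
Need P(X < 201) = 0.95 with θ tied to k this way. Start at k = 2, θ = 96.8: P(X<201) ≈ 0.614.
Too low — raise k to concentrate. Iterating converges to k ≈ 6.18.
Then θ = 96.8/(6.18−1) ≈ 18.7.

k ≈ 6.18, θ ≈ 18.7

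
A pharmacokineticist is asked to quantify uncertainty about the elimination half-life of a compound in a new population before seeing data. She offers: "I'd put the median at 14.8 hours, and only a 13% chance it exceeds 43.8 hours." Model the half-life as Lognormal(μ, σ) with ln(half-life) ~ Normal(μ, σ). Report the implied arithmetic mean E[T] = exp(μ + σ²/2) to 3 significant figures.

If T ~ Lognormal(μ,σ) then ln T ~ Normal(μ,σ), so the p-quantile of ln T is μ + z_p·σ.
ln(14.8) = 2.695 and ln(43.8) = 3.78; z_{0.5} = 0, z_{0.87} = 1.126.
σ = (3.78 − 2.695)/(1.126 − (0)) = 0.963.
μ = 2.695 − (0)·0.963 = 2.695.
E[T] = exp(μ + σ²/2) = exp(2.695 + 0.4639) = 23.5 hours.

E[T] ≈ 23.5 hours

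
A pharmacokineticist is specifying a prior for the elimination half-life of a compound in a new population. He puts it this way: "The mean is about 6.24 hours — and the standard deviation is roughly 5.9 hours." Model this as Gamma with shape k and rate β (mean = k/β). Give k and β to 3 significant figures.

k ≈ 1.12, β ≈ 0.179

For Gamma(k, rate β): mean = k/β, variance = k/β², so CV = 1/√k.
CV = SD/mean = 5.9/6.24 = 0.9455, hence k = 1/CV² = 1.12.
Then β = k/mean = 1.12/6.24 = 0.179.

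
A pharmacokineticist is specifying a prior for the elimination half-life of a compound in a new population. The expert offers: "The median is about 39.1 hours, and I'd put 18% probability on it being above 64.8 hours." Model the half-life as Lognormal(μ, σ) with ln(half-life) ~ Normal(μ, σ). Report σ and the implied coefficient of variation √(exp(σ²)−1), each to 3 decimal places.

σ ≈ 0.552, CV ≈ 0.597

If T ~ Lognormal(μ,σ) then ln T ~ Normal(μ,σ), so the p-quantile of ln T is μ + z_p·σ.
ln(39.1) = 3.666 and ln(64.8) = 4.171; z_{0.5} = 0, z_{0.82} = 0.9154.
σ = (4.171 − 3.666)/(0.9154 − (0)) = 0.552.
μ = 3.666 − (0)·0.552 = 3.666.
CV = √(exp(σ²)−1) = √(exp(0.3046)−1) = 0.597.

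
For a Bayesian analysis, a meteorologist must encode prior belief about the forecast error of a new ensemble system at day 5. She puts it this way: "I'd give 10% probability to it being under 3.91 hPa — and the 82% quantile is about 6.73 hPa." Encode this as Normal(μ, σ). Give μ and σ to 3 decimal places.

μ = 5.555, σ = 1.284

For Normal(μ,σ), the p-quantile is μ + z_p·σ. Here z_{0.1} = -1.282, z_{0.82} = 0.9154.
So 3.91 = μ − 1.282σ and 6.73 = μ + 0.9154σ.
Subtracting: σ = (6.73 − 3.91)/(0.9154 − (-1.282)) = 1.284.
Then μ = 3.91 − (-1.282)·1.284 = 5.555.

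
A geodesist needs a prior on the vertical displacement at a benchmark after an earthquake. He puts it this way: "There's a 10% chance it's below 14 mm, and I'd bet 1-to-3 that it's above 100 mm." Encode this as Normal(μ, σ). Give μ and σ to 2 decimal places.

μ = 70.35, σ = 43.97

For Normal(μ,σ), the p-quantile is μ + z_p·σ. Here z_{0.1} = -1.282, z_{0.75} = 0.6745.
So 14 = μ − 1.282σ and 100 = μ + 0.6745σ.
Subtracting: σ = (100 − 14)/(0.6745 − (-1.282)) = 43.97.
Then μ = 14 − (-1.282)·43.97 = 70.35.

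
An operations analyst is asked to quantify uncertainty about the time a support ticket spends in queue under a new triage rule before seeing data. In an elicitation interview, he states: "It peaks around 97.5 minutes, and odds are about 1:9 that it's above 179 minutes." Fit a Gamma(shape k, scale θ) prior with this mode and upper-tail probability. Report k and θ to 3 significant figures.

k ≈ 6.17, θ ≈ 18.9

Gamma(k,θ) with k>1 has mode (k−1)θ, so θ = 97.5/(k−1).
Need P(X < 179) = 0.9 with θ tied to k this way. Start at k = 2, θ = 97.5: P(X<179) ≈ 0.548.
Too low — raise k to concentrate. Iterating converges to k ≈ 6.17.
Then θ = 97.5/(6.17−1) ≈ 18.9.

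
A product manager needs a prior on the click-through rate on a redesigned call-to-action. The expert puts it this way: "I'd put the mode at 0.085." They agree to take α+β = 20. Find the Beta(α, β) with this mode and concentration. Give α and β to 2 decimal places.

α = 2.53, β = 17.47

For α,β > 1 the Beta mode is (α−1)/(α+β−2). With α+β = 20, the mode is (α−1)/18.
Set (α−1)/18 = 0.085 → α = 1 + 0.085·18 = 2.53.
β = 20 − α = 17.47.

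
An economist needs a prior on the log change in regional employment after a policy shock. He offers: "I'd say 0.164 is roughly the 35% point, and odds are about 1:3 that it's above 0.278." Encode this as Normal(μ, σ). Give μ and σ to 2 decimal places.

The p-quantile of Normal(μ,σ) is μ + z_p·σ, with z_{0.35} = -0.3853 and z_{0.75} = 0.6745.
Eliminate σ: μ = (z₂·x₁ − z₁·x₂)/(z₂ − z₁) = (0.6745·0.164 − (-0.3853)·0.278)/1.06 = 0.21.
Then σ = (x₂ − x₁)/(z₂ − z₁) = (0.278 − 0.164)/1.06 = 0.11.

μ = 0.21, σ = 0.11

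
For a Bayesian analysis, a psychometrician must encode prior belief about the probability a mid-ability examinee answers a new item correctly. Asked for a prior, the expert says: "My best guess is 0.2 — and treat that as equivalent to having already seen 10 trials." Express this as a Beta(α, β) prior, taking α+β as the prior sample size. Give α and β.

α = 2, β = 8

Under the effective-sample-size interpretation, Beta(α, β) has prior mean α/(α+β) and prior sample size α+β.
So α+β = 10 and α/(α+β) = 0.2, giving α = 0.2·10 = 2 and β = 10 − 2 = 8.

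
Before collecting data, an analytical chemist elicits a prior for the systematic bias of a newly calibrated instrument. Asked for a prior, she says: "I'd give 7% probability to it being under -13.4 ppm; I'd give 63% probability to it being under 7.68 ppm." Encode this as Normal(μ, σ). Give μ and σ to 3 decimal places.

The p-quantile of Normal(μ,σ) is μ + z_p·σ, with z_{0.07} = -1.476 and z_{0.63} = 0.3319.
Eliminate σ: μ = (z₂·x₁ − z₁·x₂)/(z₂ − z₁) = (0.3319·-13.4 − (-1.476)·7.68)/1.808 = 3.810.
Then σ = (x₂ − x₁)/(z₂ − z₁) = (7.68 − -13.4)/1.808 = 11.662.

μ = 3.810, σ = 11.662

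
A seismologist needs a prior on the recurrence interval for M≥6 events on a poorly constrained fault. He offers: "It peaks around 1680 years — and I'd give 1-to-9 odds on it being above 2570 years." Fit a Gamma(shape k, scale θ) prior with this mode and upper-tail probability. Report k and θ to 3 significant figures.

k ≈ 11.3, θ ≈ 163

Gamma(k,θ) with k>1 has mode (k−1)θ, so θ = 1680/(k−1).
Need P(X < 2570) = 0.9 with θ tied to k this way. Start at k = 2, θ = 1680: P(X<2570) ≈ 0.452.
Too low — raise k to concentrate. Iterating converges to k ≈ 11.3.
Then θ = 1680/(11.3−1) ≈ 163.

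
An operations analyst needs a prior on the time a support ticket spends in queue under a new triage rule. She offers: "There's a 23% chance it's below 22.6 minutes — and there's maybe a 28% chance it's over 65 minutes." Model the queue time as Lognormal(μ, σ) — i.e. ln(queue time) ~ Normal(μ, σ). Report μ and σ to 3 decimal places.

If T ~ Lognormal(μ,σ) then ln T ~ Normal(μ,σ), so the p-quantile of ln T is μ + z_p·σ.
ln(22.6) = 3.118 and ln(65) = 4.174; z_{0.23} = -0.7388, z_{0.72} = 0.5828.
σ = (4.174 − 3.118)/(0.5828 − (-0.7388)) = 0.799.
μ = 3.118 − (-0.7388)·0.799 = 3.709.

μ ≈ 3.709, σ ≈ 0.799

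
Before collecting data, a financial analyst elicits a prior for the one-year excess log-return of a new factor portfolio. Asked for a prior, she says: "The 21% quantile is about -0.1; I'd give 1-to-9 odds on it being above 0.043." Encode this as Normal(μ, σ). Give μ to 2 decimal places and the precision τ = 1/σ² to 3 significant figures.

μ = -0.04, τ = 213

For Normal(μ,σ), the p-quantile is μ + z_p·σ. Here z_{0.21} = -0.8064, z_{0.9} = 1.282.
So -0.1 = μ − 0.8064σ and 0.043 = μ + 1.282σ.
Subtracting: σ = (0.043 − -0.1)/(1.282 − (-0.8064)) = 0.07.
Then μ = -0.1 − (-0.8064)·0.07 = -0.04.
Precision τ = 1/σ² = 1/0.06849² = 213.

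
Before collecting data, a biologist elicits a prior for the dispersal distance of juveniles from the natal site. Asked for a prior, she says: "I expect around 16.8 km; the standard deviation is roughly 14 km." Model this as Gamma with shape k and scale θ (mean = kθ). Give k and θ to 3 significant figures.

For Gamma(k, scale θ): mean = kθ, variance = kθ², so CV = 1/√k.
CV = SD/mean = 14/16.8 = 0.8333, hence k = 1/CV² = 1.44.
Then θ = mean/k = 16.8/1.44 = 11.7.

k ≈ 1.44, θ ≈ 11.7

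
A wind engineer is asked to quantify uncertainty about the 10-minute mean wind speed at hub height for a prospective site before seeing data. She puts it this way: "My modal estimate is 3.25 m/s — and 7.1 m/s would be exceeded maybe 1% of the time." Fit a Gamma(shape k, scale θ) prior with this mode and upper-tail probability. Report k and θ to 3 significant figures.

Gamma(k,θ) with k>1 has mode (k−1)θ, so θ = 3.25/(k−1).
Need P(X < 7.1) = 0.99 with θ tied to k this way. Start at k = 2, θ = 3.25: P(X<7.1) ≈ 0.642.
Too low — raise k to concentrate. Iterating converges to k ≈ 8.91.
Then θ = 3.25/(8.91−1) ≈ 0.411.

k ≈ 8.91, θ ≈ 0.411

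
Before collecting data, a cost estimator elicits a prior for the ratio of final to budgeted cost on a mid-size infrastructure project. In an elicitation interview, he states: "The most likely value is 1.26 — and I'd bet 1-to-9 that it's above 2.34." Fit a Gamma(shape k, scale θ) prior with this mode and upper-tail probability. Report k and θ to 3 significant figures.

k ≈ 5.98, θ ≈ 0.253

Gamma(k,θ) with k>1 has mode (k−1)θ, so θ = 1.26/(k−1).
Need P(X < 2.34) = 0.9 with θ tied to k this way. Start at k = 2, θ = 1.26: P(X<2.34) ≈ 0.554.
Too low — raise k to concentrate. Iterating converges to k ≈ 5.98.
Then θ = 1.26/(5.98−1) ≈ 0.253.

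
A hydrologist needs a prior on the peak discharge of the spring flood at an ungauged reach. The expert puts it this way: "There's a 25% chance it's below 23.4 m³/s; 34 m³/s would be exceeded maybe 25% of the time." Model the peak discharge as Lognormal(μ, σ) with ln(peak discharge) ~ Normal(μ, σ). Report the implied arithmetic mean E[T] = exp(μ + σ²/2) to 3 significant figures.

If T ~ Lognormal(μ,σ) then ln T ~ Normal(μ,σ), so the p-quantile of ln T is μ + z_p·σ.
ln(23.4) = 3.153 and ln(34) = 3.526; z_{0.25} = -0.6745, z_{0.75} = 0.6745.
σ = (3.526 − 3.153)/(0.6745 − (-0.6745)) = 0.277.
μ = 3.153 − (-0.6745)·0.277 = 3.340.
E[T] = exp(μ + σ²/2) = exp(3.340 + 0.0384) = 29.3 m³/s.

E[T] ≈ 29.3 m³/s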